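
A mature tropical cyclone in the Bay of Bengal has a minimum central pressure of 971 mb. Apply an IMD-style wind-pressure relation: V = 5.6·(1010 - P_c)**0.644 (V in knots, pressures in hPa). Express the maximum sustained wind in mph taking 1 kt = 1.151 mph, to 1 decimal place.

68.2 mph

ΔP = 1010 − 971 = 39 mb.
V ≈ 5.6 × 39^0.644 = 5.6 × 10.584 ≈ 59.270 kt.
59.270 × 1.151 ≈ 68.22 mph → 68.2 mph.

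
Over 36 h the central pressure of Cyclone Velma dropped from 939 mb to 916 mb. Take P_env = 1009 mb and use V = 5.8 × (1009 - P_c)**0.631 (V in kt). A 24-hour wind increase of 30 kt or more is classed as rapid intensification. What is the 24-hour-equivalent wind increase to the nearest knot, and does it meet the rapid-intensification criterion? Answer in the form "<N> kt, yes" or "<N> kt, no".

V₁: ΔP = 70, V ≈ 5.8 × 70^0.631 ≈ 84.66 kt.
V₂: ΔP = 93, V ≈ 5.8 × 93^0.631 ≈ 101.28 kt.
ΔV over 36 h = 16.62 kt → 24 h equivalent = 16.62 × 24/36 ≈ 11.08 kt.
11 kt < 30 kt ⇒ not rapid intensification.

11 kt, no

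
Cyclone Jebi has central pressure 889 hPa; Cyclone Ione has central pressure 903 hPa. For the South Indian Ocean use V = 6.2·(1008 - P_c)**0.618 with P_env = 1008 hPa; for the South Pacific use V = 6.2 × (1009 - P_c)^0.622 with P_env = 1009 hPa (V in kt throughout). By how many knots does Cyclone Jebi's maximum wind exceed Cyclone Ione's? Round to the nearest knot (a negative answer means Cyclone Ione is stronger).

6 kt

Cyclone Jebi: ΔP = 119; V ≈ 6.2 × 119^0.618 ≈ 118.87 kt.
Cyclone Ione: ΔP = 106; V ≈ 6.2 × 106^0.622 ≈ 112.75 kt.
Difference ≈ 118.87 − 112.75 = 6.12 → 6 kt.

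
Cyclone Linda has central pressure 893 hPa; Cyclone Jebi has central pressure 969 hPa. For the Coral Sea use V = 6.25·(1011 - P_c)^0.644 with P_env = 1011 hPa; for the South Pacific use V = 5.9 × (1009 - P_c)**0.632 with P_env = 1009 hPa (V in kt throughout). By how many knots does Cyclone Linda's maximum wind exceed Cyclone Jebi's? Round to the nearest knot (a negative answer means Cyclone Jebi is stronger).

Cyclone Linda: ΔP = 118; V ≈ 6.25 × 118^0.644 ≈ 134.95 kt.
Cyclone Jebi: ΔP = 40; V ≈ 5.9 × 40^0.632 ≈ 60.72 kt.
Difference ≈ 134.95 − 60.72 = 74.23 → 74 kt.

74 kt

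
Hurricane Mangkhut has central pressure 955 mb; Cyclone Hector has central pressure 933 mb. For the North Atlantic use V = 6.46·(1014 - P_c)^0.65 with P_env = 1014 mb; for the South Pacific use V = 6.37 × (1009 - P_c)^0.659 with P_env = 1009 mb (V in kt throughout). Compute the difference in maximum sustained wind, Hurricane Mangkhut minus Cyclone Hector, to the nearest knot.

Hurricane Mangkhut: ΔP = 59; V ≈ 6.46 × 59^0.65 ≈ 91.47 kt.
Cyclone Hector: ΔP = 76; V ≈ 6.37 × 76^0.659 ≈ 110.56 kt.
Difference ≈ 91.47 − 110.56 = -19.09 → -19 kt.

-19 kt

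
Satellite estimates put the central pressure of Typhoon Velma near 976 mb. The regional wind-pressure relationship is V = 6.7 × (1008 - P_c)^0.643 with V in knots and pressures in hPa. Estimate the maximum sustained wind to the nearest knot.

ΔP = 1008 − 976 = 32 mb.
32^0.643 ≈ 9.286.
V ≈ 6.7 × 9.286 ≈ 62.2 kt.

62 kt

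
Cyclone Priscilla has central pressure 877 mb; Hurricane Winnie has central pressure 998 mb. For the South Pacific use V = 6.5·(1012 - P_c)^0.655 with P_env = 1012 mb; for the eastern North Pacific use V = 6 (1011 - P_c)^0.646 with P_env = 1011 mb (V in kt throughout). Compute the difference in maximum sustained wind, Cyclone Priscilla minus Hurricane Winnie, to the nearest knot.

Cyclone Priscilla: ΔP = 135; V ≈ 6.5 × 135^0.655 ≈ 161.54 kt.
Hurricane Winnie: ΔP = 13; V ≈ 6 × 13^0.646 ≈ 31.46 kt.
Difference ≈ 161.54 − 31.46 = 130.08 → 130 kt.

130 kt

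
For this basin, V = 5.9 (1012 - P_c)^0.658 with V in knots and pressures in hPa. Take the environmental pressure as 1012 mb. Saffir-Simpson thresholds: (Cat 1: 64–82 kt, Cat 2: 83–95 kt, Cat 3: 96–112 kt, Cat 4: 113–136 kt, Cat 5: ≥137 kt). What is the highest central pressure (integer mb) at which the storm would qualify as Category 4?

Category 4 begins at V = 113 kt.
Required ΔP = (113/5.9)^(1/0.658) = 19.153^1.520 ≈ 88.85 mb.
P_c ≤ 1012 − 88.85 = 923.15, so the highest integer P_c is 923 mb.

923 mb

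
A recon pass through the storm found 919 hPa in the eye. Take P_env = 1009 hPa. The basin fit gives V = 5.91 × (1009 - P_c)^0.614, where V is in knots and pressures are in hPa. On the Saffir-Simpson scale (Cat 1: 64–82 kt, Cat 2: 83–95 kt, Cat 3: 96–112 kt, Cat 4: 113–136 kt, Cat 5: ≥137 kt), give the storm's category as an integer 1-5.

ΔP = 1009 − 919 = 90 hPa.
V ≈ 5.91 × 90^0.614 = 5.91 × 15.85 ≈ 94 kt.
94 kt falls in the Category 2 band.

2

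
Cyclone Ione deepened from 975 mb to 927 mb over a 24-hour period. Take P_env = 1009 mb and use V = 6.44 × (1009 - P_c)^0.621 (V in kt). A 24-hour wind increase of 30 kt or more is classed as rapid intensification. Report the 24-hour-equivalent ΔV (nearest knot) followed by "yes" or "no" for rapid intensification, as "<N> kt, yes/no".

V₁: ΔP = 34, V ≈ 6.44 × 34^0.621 ≈ 57.54 kt.
V₂: ΔP = 82, V ≈ 6.44 × 82^0.621 ≈ 99.39 kt.
ΔV over 24 h = 41.85 kt → 24 h equivalent = 41.85 × 24/24 ≈ 41.85 kt.
42 kt ≥ 30 kt ⇒ rapid intensification.

42 kt, yes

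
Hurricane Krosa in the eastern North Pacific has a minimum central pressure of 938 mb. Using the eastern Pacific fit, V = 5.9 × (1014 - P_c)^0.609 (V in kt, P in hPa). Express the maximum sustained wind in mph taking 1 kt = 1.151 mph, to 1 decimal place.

94.9 mph

ΔP = 1014 − 938 = 76 mb.
V ≈ 5.9 × 76^0.609 = 5.9 × 13.977 ≈ 82.465 kt.
82.465 × 1.151 ≈ 94.92 mph → 94.9 mph.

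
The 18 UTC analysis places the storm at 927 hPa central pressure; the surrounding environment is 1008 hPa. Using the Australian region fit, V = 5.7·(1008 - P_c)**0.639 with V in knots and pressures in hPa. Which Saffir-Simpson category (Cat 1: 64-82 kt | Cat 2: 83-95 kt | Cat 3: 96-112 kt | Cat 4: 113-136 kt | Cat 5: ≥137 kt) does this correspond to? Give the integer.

ΔP = 1008 − 927 = 81 hPa.
V ≈ 5.7 × 81^0.639 = 5.7 × 16.58 ≈ 94 kt.
94 kt falls in the Category 2 band.

2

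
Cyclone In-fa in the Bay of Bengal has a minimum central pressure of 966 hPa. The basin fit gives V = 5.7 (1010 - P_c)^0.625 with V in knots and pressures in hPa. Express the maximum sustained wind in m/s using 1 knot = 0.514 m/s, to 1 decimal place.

ΔP = 1010 − 966 = 44 hPa.
V ≈ 5.7 × 44^0.625 = 5.7 × 10.645 ≈ 60.678 kt.
60.678 × 0.514 ≈ 31.19 m/s → 31.2 m/s.

31.2 m/s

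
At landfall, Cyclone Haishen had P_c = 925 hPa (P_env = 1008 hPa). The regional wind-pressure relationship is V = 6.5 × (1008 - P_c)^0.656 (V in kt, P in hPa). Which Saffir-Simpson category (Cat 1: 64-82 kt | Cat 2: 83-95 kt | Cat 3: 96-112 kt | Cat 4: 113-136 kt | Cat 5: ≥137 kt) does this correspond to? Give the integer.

ΔP = 1008 − 925 = 83 hPa.
V ≈ 6.5 × 83^0.656 = 6.5 × 18.15 ≈ 118 kt.
118 kt falls in the Category 4 band.

4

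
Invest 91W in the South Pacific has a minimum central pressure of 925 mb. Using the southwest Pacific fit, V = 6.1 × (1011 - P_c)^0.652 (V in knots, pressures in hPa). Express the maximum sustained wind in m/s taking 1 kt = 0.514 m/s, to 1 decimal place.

ΔP = 1011 − 925 = 86 mb.
V ≈ 6.1 × 86^0.652 = 6.1 × 18.251 ≈ 111.333 kt.
111.333 × 0.514 ≈ 57.23 m/s → 57.2 m/s.

57.2 m/s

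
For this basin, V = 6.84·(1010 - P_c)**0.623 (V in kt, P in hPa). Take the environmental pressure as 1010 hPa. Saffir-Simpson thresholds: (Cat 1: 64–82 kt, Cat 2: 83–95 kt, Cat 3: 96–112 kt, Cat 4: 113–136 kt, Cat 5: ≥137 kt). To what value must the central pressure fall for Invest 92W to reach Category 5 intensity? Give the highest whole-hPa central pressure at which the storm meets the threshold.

887 hPa

Category 5 begins at V = 137 kt.
Required ΔP = (137/6.84)^(1/0.623) = 20.029^1.605 ≈ 122.84 hPa.
P_c ≤ 1010 − 122.84 = 887.16, so the highest integer P_c is 887 hPa.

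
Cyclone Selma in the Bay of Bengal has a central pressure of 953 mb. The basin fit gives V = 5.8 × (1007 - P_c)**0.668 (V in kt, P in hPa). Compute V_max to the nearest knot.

83 kt

ΔP = 1007 − 953 = 54 mb.
54^0.668 ≈ 14.363.
V ≈ 5.8 × 14.363 ≈ 83.3 kt.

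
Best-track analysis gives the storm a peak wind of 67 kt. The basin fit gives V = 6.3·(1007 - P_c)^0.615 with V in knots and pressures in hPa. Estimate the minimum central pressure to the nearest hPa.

960 hPa

ΔP = (V / 6.3)^(1/0.615) = (67/6.3)^1.626.
67/6.3 = 10.635; 10.635^1.626 ≈ 46.72 hPa.
P_c = 1007 − 46.72 = 960.28 ≈ 960 hPa.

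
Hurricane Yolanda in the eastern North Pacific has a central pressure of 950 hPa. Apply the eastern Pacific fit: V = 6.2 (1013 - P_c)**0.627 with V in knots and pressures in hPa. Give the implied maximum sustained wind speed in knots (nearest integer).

ΔP = 1013 − 950 = 63 hPa.
63^0.627 ≈ 13.433.
V ≈ 6.2 × 13.433 ≈ 83.3 kt.

83 kt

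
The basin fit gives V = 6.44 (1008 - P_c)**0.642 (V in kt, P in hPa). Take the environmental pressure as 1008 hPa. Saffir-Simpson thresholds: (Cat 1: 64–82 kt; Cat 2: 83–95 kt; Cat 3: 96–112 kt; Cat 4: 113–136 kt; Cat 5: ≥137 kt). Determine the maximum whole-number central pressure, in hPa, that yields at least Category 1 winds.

Category 1 begins at V = 64 kt.
Required ΔP = (64/6.44)^(1/0.642) = 9.938^1.558 ≈ 35.76 hPa.
P_c ≤ 1008 − 35.76 = 972.24, so the highest integer P_c is 972 hPa.

972 hPa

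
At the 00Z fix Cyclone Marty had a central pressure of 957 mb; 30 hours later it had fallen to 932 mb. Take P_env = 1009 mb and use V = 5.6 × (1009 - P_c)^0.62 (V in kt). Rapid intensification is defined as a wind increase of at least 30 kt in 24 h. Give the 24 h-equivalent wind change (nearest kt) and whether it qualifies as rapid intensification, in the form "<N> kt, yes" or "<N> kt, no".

14 kt, no

V₁: ΔP = 52, V ≈ 5.6 × 52^0.62 ≈ 64.88 kt.
V₂: ΔP = 77, V ≈ 5.6 × 77^0.62 ≈ 82.76 kt.
ΔV over 30 h = 17.88 kt → 24 h equivalent = 17.88 × 24/30 ≈ 14.30 kt.
14 kt < 30 kt ⇒ not rapid intensification.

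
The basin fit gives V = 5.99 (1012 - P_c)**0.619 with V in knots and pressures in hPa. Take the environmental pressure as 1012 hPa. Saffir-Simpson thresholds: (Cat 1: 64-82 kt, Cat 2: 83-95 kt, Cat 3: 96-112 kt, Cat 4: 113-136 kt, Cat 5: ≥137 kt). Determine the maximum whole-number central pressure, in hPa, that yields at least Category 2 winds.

Category 2 begins at V = 83 kt.
Required ΔP = (83/5.99)^(1/0.619) = 13.856^1.616 ≈ 69.88 hPa.
P_c ≤ 1012 − 69.88 = 942.12, so the highest integer P_c is 942 hPa.

942 hPa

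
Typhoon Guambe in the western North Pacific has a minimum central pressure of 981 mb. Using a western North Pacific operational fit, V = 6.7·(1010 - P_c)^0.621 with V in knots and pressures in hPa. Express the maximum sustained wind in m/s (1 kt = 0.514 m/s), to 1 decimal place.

27.9 m/s

ΔP = 1010 − 981 = 29 mb.
V ≈ 6.7 × 29^0.621 = 6.7 × 8.094 ≈ 54.228 kt.
54.228 × 0.514 ≈ 27.87 m/s → 27.9 m/s.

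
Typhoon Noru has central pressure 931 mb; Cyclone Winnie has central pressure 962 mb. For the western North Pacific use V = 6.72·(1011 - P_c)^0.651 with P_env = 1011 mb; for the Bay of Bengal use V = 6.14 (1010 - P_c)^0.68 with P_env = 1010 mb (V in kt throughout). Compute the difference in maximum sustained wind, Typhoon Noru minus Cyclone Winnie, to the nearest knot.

Typhoon Noru: ΔP = 80; V ≈ 6.72 × 80^0.651 ≈ 116.49 kt.
Cyclone Winnie: ΔP = 48; V ≈ 6.14 × 48^0.68 ≈ 85.39 kt.
Difference ≈ 116.49 − 85.39 = 31.10 → 31 kt.

31 kt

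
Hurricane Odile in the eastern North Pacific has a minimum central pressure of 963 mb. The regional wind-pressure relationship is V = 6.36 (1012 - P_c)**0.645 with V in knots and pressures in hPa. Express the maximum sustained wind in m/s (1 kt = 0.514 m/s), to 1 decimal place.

ΔP = 1012 − 963 = 49 mb.
V ≈ 6.36 × 49^0.645 = 6.36 × 12.308 ≈ 78.277 kt.
78.277 × 0.514 ≈ 40.23 m/s → 40.2 m/s.

40.2 m/s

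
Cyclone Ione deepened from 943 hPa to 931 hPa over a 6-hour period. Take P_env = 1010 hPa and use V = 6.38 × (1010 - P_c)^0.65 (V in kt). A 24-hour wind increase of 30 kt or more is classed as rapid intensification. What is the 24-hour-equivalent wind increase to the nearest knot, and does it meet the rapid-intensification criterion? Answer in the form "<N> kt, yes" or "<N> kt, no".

V₁: ΔP = 67, V ≈ 6.38 × 67^0.65 ≈ 98.12 kt.
V₂: ΔP = 79, V ≈ 6.38 × 79^0.65 ≈ 109.21 kt.
ΔV over 6 h = 11.09 kt → 24 h equivalent = 11.09 × 24/6 ≈ 44.36 kt.
44 kt ≥ 30 kt ⇒ rapid intensification.

44 kt, yes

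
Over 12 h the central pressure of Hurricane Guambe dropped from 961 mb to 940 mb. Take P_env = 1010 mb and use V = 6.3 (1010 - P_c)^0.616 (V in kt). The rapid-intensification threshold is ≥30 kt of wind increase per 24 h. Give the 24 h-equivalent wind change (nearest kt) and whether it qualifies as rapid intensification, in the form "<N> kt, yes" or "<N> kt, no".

V₁: ΔP = 49, V ≈ 6.3 × 49^0.616 ≈ 69.26 kt.
V₂: ΔP = 70, V ≈ 6.3 × 70^0.616 ≈ 86.28 kt.
ΔV over 12 h = 17.02 kt → 24 h equivalent = 17.02 × 24/12 ≈ 34.04 kt.
34 kt ≥ 30 kt ⇒ rapid intensification.

34 kt, yes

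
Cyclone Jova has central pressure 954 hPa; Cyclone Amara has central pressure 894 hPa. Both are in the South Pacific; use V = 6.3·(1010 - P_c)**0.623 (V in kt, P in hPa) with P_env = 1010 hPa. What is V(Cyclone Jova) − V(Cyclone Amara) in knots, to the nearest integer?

Cyclone Jova: ΔP = 56; V ≈ 6.3 × 56^0.623 ≈ 77.35 kt.
Cyclone Amara: ΔP = 116; V ≈ 6.3 × 116^0.623 ≈ 121.76 kt.
Difference ≈ 77.35 − 121.76 = -44.41 → -44 kt.

-44 kt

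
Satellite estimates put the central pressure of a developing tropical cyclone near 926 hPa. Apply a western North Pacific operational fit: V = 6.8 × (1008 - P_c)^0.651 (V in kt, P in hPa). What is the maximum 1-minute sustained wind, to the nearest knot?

120 kt

ΔP = 1008 − 926 = 82 hPa.
82^0.651 ≈ 17.615.
V ≈ 6.8 × 17.615 ≈ 119.8 kt.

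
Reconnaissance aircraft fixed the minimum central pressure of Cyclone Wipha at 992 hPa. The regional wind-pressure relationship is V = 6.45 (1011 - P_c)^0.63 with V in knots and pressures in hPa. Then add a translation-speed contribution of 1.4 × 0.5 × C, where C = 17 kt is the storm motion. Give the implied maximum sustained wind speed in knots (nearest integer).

53 kt

ΔP = 1011 − 992 = 19 hPa.
19^0.63 ≈ 6.392.
V ≈ 6.45 × 6.392 ≈ 41.2 kt.
Translation term: 1.4 × 0.5 × 17 = 11.9 kt.
Corrected V ≈ 53.1 kt → 53 kt.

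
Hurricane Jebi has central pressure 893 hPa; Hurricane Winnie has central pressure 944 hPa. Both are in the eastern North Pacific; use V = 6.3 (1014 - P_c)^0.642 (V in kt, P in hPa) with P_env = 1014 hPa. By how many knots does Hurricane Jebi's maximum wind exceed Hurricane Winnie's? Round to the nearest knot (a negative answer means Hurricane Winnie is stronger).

Hurricane Jebi: ΔP = 121; V ≈ 6.3 × 121^0.642 ≈ 136.93 kt.
Hurricane Winnie: ΔP = 70; V ≈ 6.3 × 70^0.642 ≈ 96.36 kt.
Difference ≈ 136.93 − 96.36 = 40.57 → 41 kt.

41 kt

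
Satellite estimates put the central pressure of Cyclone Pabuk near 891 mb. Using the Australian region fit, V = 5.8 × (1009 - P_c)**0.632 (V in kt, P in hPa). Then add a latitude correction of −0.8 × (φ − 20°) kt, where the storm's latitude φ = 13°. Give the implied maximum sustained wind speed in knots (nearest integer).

ΔP = 1009 − 891 = 118 mb.
118^0.632 ≈ 20.391.
V ≈ 5.8 × 20.391 ≈ 118.3 kt.
Latitude correction: −0.8 × (13 − 20) = 5.6 kt.
Corrected V ≈ 123.9 kt → 124 kt.

124 kt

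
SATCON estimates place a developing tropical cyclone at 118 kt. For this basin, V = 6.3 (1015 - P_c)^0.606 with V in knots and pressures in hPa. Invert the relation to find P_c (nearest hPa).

ΔP = (V / 6.3)^(1/0.606) = (118/6.3)^1.650.
118/6.3 = 18.730; 18.730^1.650 ≈ 125.86 hPa.
P_c = 1015 − 125.86 = 889.14 ≈ 889 hPa.

889 hPa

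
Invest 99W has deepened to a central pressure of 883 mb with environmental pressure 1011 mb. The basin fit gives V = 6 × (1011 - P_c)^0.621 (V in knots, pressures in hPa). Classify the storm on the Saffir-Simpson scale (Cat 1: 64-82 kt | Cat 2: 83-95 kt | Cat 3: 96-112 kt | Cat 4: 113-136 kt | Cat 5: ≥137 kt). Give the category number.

4

ΔP = 1011 − 883 = 128 mb.
V ≈ 6 × 128^0.621 = 6 × 20.35 ≈ 122 kt.
122 kt falls in the Category 4 band.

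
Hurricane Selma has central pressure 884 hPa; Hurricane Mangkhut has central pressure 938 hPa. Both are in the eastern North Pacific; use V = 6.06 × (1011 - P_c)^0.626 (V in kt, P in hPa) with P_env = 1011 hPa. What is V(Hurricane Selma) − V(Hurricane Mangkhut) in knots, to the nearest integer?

Hurricane Selma: ΔP = 127; V ≈ 6.06 × 127^0.626 ≈ 125.73 kt.
Hurricane Mangkhut: ΔP = 73; V ≈ 6.06 × 73^0.626 ≈ 88.90 kt.
Difference ≈ 125.73 − 88.90 = 36.83 → 37 kt.

37 kt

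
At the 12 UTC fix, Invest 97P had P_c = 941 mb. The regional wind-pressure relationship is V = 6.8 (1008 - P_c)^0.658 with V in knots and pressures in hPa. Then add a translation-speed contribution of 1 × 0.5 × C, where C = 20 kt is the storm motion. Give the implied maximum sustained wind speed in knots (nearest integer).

118 kt

ΔP = 1008 − 941 = 67 mb.
67^0.658 ≈ 15.906.
V ≈ 6.8 × 15.906 ≈ 108.2 kt.
Translation term: 1 × 0.5 × 20 = 10 kt.
Corrected V ≈ 118.2 kt → 118 kt.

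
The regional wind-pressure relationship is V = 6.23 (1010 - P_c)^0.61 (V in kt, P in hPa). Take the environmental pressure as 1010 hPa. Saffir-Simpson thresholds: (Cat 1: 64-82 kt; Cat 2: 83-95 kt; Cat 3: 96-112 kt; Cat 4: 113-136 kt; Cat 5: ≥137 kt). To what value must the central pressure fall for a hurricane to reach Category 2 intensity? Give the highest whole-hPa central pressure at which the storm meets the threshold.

940 hPa

Category 2 begins at V = 83 kt.
Required ΔP = (83/6.23)^(1/0.61) = 13.323^1.639 ≈ 69.76 hPa.
P_c ≤ 1010 − 69.76 = 940.24, so the highest integer P_c is 940 hPa.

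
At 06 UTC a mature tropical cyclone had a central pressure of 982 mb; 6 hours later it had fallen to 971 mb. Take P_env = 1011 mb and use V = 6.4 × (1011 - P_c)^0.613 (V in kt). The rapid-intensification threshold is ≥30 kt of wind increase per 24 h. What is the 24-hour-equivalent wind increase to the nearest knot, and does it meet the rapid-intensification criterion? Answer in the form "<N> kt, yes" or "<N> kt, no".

V₁: ΔP = 29, V ≈ 6.4 × 29^0.613 ≈ 50.42 kt.
V₂: ΔP = 40, V ≈ 6.4 × 40^0.613 ≈ 61.41 kt.
ΔV over 6 h = 10.99 kt → 24 h equivalent = 10.99 × 24/6 ≈ 43.96 kt.
44 kt ≥ 30 kt ⇒ rapid intensification.

44 kt, yes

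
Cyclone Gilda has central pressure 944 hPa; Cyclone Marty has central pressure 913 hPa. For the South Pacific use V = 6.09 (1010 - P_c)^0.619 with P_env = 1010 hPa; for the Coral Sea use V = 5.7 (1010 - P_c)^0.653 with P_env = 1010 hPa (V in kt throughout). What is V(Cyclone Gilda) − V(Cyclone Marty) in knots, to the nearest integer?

Cyclone Gilda: ΔP = 66; V ≈ 6.09 × 66^0.619 ≈ 81.45 kt.
Cyclone Marty: ΔP = 97; V ≈ 5.7 × 97^0.653 ≈ 113.04 kt.
Difference ≈ 81.45 − 113.04 = -31.59 → -32 kt.

-32 kt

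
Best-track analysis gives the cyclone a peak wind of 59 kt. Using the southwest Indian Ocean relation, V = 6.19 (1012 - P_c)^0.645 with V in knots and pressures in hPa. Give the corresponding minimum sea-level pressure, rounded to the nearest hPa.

ΔP = (V / 6.19)^(1/0.645) = (59/6.19)^1.550.
59/6.19 = 9.532; 9.532^1.550 ≈ 32.97 hPa.
P_c = 1012 − 32.97 = 979.03 ≈ 979 hPa.

979 hPa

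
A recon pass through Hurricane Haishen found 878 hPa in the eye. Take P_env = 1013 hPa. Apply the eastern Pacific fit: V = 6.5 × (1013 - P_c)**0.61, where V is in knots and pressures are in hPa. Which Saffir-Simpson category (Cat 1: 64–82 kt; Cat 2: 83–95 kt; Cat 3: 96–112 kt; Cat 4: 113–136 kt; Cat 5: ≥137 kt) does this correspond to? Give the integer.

4

ΔP = 1013 − 878 = 135 hPa.
V ≈ 6.5 × 135^0.61 = 6.5 × 19.93 ≈ 130 kt.
130 kt falls in the Category 4 band.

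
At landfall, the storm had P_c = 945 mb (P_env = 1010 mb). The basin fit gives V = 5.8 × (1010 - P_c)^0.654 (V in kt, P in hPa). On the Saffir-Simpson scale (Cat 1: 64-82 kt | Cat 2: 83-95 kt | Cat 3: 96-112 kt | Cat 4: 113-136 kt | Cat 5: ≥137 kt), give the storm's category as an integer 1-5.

ΔP = 1010 − 945 = 65 mb.
V ≈ 5.8 × 65^0.654 = 5.8 × 15.33 ≈ 89 kt.
89 kt falls in the Category 2 band.

2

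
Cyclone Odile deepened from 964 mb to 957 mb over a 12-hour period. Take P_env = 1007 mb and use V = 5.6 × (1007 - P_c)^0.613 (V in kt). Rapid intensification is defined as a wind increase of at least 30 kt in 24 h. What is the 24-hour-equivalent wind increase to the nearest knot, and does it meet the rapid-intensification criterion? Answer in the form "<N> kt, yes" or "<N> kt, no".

11 kt, no

V₁: ΔP = 43, V ≈ 5.6 × 43^0.613 ≈ 56.17 kt.
V₂: ΔP = 50, V ≈ 5.6 × 50^0.613 ≈ 61.61 kt.
ΔV over 12 h = 5.44 kt → 24 h equivalent = 5.44 × 24/12 ≈ 10.88 kt.
11 kt < 30 kt ⇒ not rapid intensification.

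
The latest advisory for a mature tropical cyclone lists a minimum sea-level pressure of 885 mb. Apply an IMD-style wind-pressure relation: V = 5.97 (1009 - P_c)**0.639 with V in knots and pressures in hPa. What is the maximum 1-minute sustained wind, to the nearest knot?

ΔP = 1009 − 885 = 124 mb.
124^0.639 ≈ 21.762.
V ≈ 5.97 × 21.762 ≈ 129.9 kt.

130 kt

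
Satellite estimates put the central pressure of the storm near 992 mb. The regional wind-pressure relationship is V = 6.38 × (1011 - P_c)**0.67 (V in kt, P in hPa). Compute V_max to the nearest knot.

46 kt

ΔP = 1011 − 992 = 19 mb.
19^0.67 ≈ 7.191.
V ≈ 6.38 × 7.191 ≈ 45.9 kt.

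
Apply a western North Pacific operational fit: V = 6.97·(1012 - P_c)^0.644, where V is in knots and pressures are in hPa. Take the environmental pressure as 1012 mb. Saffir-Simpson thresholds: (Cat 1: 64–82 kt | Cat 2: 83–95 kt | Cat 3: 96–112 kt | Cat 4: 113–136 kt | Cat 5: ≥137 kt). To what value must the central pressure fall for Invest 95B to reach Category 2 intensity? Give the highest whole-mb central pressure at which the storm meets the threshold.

Category 2 begins at V = 83 kt.
Required ΔP = (83/6.97)^(1/0.644) = 11.908^1.553 ≈ 46.83 mb.
P_c ≤ 1012 − 46.83 = 965.17, so the highest integer P_c is 965 mb.

965 mb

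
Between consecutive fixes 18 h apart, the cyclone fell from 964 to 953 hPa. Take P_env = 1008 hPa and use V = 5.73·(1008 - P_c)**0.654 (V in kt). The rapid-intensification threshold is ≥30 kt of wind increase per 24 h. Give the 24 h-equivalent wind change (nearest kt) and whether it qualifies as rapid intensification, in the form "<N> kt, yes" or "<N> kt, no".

V₁: ΔP = 44, V ≈ 5.73 × 44^0.654 ≈ 68.07 kt.
V₂: ΔP = 55, V ≈ 5.73 × 55^0.654 ≈ 78.77 kt.
ΔV over 18 h = 10.70 kt → 24 h equivalent = 10.70 × 24/18 ≈ 14.27 kt.
14 kt < 30 kt ⇒ not rapid intensification.

14 kt, no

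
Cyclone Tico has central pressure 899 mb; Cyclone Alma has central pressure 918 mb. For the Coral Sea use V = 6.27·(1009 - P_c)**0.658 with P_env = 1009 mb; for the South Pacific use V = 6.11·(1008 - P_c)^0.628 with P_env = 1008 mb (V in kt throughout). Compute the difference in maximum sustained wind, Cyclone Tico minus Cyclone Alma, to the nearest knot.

Cyclone Tico: ΔP = 110; V ≈ 6.27 × 110^0.658 ≈ 138.20 kt.
Cyclone Alma: ΔP = 90; V ≈ 6.11 × 90^0.628 ≈ 103.11 kt.
Difference ≈ 138.20 − 103.11 = 35.09 → 35 kt.

35 kt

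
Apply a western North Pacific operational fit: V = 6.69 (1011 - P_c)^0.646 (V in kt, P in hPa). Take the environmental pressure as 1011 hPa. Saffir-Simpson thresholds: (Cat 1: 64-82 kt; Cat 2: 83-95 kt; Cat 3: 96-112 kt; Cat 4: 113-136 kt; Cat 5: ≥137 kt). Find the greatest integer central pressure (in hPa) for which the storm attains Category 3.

949 hPa

Category 3 begins at V = 96 kt.
Required ΔP = (96/6.69)^(1/0.646) = 14.350^1.548 ≈ 61.77 hPa.
P_c ≤ 1011 − 61.77 = 949.23, so the highest integer P_c is 949 hPa.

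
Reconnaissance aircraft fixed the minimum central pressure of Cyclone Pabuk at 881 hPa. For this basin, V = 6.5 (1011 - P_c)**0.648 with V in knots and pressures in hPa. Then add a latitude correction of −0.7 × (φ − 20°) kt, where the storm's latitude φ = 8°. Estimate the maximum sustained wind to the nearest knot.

ΔP = 1011 − 881 = 130 hPa.
130^0.648 ≈ 23.433.
V ≈ 6.5 × 23.433 ≈ 152.3 kt.
Latitude correction: −0.7 × (8 − 20) = 8.4 kt.
Corrected V ≈ 160.7 kt → 161 kt.

161 kt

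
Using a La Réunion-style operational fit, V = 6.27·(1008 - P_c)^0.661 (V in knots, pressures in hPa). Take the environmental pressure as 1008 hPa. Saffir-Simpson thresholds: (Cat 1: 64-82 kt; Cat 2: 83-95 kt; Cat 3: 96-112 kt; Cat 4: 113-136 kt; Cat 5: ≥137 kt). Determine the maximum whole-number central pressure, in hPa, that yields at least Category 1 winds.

Category 1 begins at V = 64 kt.
Required ΔP = (64/6.27)^(1/0.661) = 10.207^1.513 ≈ 33.60 hPa.
P_c ≤ 1008 − 33.60 = 974.40, so the highest integer P_c is 974 hPa.

974 hPa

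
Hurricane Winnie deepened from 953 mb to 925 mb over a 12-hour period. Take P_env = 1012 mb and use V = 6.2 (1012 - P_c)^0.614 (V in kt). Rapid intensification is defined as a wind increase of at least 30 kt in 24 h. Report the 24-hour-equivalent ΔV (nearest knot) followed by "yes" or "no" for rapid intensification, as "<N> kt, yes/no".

V₁: ΔP = 59, V ≈ 6.2 × 59^0.614 ≈ 75.80 kt.
V₂: ΔP = 87, V ≈ 6.2 × 87^0.614 ≈ 96.22 kt.
ΔV over 12 h = 20.42 kt → 24 h equivalent = 20.42 × 24/12 ≈ 40.84 kt.
41 kt ≥ 30 kt ⇒ rapid intensification.

41 kt, yes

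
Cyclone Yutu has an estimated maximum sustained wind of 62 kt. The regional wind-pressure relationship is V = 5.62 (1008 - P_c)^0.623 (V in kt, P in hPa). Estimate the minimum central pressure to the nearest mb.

ΔP = (V / 5.62)^(1/0.623) = (62/5.62)^1.605.
62/5.62 = 11.032; 11.032^1.605 ≈ 47.16 mb.
P_c = 1008 − 47.16 = 960.84 ≈ 961 mb.

961 mb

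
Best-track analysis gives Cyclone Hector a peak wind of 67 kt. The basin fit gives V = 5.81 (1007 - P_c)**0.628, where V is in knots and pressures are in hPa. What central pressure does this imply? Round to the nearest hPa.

ΔP = (V / 5.81)^(1/0.628) = (67/5.81)^1.592.
67/5.81 = 11.532; 11.532^1.592 ≈ 49.08 hPa.
P_c = 1007 − 49.08 = 957.92 ≈ 958 hPa.

958 hPa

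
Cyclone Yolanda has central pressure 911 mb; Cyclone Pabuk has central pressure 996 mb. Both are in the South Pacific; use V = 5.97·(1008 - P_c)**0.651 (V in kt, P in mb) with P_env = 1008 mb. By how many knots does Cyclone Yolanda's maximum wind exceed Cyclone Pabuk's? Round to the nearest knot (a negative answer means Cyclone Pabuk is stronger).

Cyclone Yolanda: ΔP = 97; V ≈ 5.97 × 97^0.651 ≈ 117.32 kt.
Cyclone Pabuk: ΔP = 12; V ≈ 5.97 × 12^0.651 ≈ 30.10 kt.
Difference ≈ 117.32 − 30.10 = 87.22 → 87 kt.

87 kt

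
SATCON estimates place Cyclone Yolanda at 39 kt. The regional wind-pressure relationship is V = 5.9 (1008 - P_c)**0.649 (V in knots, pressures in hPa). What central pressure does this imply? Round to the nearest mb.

990 mb

ΔP = (V / 5.9)^(1/0.649) = (39/5.9)^1.541.
39/5.9 = 6.610; 6.610^1.541 ≈ 18.36 mb.
P_c = 1008 − 18.36 = 989.64 ≈ 990 mb.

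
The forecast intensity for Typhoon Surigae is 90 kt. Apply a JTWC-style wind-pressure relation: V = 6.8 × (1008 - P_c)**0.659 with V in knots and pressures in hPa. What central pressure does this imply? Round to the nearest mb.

958 mb

ΔP = (V / 6.8)^(1/0.659) = (90/6.8)^1.517.
90/6.8 = 13.235; 13.235^1.517 ≈ 50.37 mb.
P_c = 1008 − 50.37 = 957.63 ≈ 958 mb.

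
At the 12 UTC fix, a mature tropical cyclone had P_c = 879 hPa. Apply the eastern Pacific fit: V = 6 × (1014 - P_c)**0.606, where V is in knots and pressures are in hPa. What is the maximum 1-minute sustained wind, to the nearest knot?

117 kt

ΔP = 1014 − 879 = 135 hPa.
135^0.606 ≈ 19.543.
V ≈ 6 × 19.543 ≈ 117.3 kt.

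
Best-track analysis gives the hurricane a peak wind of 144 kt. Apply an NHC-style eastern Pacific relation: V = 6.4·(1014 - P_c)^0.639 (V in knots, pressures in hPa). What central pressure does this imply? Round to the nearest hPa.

883 hPa

ΔP = (V / 6.4)^(1/0.639) = (144/6.4)^1.565.
144/6.4 = 22.500; 22.500^1.565 ≈ 130.64 hPa.
P_c = 1014 − 130.64 = 883.36 ≈ 883 hPa.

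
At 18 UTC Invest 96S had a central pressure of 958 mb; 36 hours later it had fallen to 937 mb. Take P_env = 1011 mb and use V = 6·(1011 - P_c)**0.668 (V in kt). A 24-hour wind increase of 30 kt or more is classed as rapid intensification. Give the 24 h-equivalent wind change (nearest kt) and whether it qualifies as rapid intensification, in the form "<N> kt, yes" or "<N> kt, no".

14 kt, no

V₁: ΔP = 53, V ≈ 6 × 53^0.668 ≈ 85.11 kt.
V₂: ΔP = 74, V ≈ 6 × 74^0.668 ≈ 106.36 kt.
ΔV over 36 h = 21.25 kt → 24 h equivalent = 21.25 × 24/36 ≈ 14.17 kt.
14 kt < 30 kt ⇒ not rapid intensification.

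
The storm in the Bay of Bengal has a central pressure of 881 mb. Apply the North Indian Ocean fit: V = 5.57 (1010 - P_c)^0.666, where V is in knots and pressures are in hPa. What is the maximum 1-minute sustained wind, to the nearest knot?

ΔP = 1010 − 881 = 129 mb.
129^0.666 ≈ 25.448.
V ≈ 5.57 × 25.448 ≈ 141.7 kt.

142 kt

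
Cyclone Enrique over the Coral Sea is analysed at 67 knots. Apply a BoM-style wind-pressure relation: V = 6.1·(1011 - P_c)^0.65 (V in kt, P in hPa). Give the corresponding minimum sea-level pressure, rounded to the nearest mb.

971 mb

ΔP = (V / 6.1)^(1/0.65) = (67/6.1)^1.538.
67/6.1 = 10.984; 10.984^1.538 ≈ 39.92 mb.
P_c = 1011 − 39.92 = 971.08 ≈ 971 mb.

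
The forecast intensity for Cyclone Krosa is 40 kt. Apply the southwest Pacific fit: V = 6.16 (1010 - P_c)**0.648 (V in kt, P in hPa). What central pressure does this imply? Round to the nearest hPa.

992 hPa

ΔP = (V / 6.16)^(1/0.648) = (40/6.16)^1.543.
40/6.16 = 6.494; 6.494^1.543 ≈ 17.94 hPa.
P_c = 1010 − 17.94 = 992.06 ≈ 992 hPa.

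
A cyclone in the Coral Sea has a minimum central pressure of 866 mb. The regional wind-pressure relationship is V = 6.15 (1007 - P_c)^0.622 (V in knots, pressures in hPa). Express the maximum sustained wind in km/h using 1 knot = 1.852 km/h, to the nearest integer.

ΔP = 1007 − 866 = 141 mb.
V ≈ 6.15 × 141^0.622 = 6.15 × 21.718 ≈ 133.564 kt.
133.564 × 1.852 ≈ 247.36 km/h → 247 km/h.

247 km/h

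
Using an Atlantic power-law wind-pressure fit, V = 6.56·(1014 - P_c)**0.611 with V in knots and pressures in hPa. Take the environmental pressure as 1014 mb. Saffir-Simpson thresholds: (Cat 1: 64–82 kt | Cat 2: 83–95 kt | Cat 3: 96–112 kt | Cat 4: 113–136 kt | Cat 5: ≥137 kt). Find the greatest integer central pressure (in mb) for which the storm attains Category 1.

Category 1 begins at V = 64 kt.
Required ΔP = (64/6.56)^(1/0.611) = 9.756^1.637 ≈ 41.60 mb.
P_c ≤ 1014 − 41.60 = 972.40, so the highest integer P_c is 972 mb.

972 mb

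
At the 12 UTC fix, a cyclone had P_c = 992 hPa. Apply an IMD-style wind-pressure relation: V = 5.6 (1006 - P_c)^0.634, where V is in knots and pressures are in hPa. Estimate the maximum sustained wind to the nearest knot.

30 kt

ΔP = 1006 − 992 = 14 hPa.
14^0.634 ≈ 5.329.
V ≈ 5.6 × 5.329 ≈ 29.8 kt.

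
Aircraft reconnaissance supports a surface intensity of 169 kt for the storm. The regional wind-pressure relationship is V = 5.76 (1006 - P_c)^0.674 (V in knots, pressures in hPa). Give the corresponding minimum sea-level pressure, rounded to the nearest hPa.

856 hPa

ΔP = (V / 5.76)^(1/0.674) = (169/5.76)^1.484.
169/5.76 = 29.340; 29.340^1.484 ≈ 150.40 hPa.
P_c = 1006 − 150.40 = 855.60 ≈ 856 hPa.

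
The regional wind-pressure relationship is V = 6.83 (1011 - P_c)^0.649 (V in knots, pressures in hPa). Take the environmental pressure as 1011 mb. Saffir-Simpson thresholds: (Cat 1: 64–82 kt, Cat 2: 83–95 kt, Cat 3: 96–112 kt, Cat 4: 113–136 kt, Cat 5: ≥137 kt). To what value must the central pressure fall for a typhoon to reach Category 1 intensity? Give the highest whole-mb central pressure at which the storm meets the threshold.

Category 1 begins at V = 64 kt.
Required ΔP = (64/6.83)^(1/0.649) = 9.370^1.541 ≈ 31.43 mb.
P_c ≤ 1011 − 31.43 = 979.57, so the highest integer P_c is 979 mb.

979 mb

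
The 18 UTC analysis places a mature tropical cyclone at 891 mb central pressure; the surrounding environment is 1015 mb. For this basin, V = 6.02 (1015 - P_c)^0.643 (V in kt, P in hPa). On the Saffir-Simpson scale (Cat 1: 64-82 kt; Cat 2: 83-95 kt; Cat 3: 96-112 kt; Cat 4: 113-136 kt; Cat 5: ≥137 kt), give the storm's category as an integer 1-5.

4

ΔP = 1015 − 891 = 124 mb.
V ≈ 6.02 × 124^0.643 = 6.02 × 22.19 ≈ 134 kt.
134 kt falls in the Category 4 band.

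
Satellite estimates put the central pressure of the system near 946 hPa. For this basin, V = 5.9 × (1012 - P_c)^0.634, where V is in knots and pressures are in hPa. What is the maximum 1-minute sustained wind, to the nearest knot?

ΔP = 1012 − 946 = 66 hPa.
66^0.634 ≈ 14.243.
V ≈ 5.9 × 14.243 ≈ 84.0 kt.

84 kt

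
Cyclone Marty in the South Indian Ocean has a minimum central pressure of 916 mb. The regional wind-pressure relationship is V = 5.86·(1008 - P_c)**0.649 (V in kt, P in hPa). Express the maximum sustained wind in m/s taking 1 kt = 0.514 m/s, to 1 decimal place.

ΔP = 1008 − 916 = 92 mb.
V ≈ 5.86 × 92^0.649 = 5.86 × 18.815 ≈ 110.254 kt.
110.254 × 0.514 ≈ 56.67 m/s → 56.7 m/s.

56.7 m/s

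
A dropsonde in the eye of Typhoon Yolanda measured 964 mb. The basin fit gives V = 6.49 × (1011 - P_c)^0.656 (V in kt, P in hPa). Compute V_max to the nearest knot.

81 kt

ΔP = 1011 − 964 = 47 mb.
47^0.656 ≈ 12.500.
V ≈ 6.49 × 12.500 ≈ 81.1 kt.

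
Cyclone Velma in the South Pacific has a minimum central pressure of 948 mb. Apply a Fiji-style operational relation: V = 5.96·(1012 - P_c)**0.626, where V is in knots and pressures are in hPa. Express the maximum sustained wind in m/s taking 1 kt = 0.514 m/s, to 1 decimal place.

ΔP = 1012 − 948 = 64 mb.
V ≈ 5.96 × 64^0.626 = 5.96 × 13.510 ≈ 80.522 kt.
80.522 × 0.514 ≈ 41.39 m/s → 41.4 m/s.

41.4 m/s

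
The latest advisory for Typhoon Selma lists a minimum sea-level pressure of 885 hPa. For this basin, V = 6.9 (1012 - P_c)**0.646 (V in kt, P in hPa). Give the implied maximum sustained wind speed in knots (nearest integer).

158 kt

ΔP = 1012 − 885 = 127 hPa.
127^0.646 ≈ 22.859.
V ≈ 6.9 × 22.859 ≈ 157.7 kt.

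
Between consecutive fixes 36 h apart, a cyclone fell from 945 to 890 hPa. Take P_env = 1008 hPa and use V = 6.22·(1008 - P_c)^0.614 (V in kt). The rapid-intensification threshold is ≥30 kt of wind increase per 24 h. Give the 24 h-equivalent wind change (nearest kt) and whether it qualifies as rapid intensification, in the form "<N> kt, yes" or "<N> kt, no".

V₁: ΔP = 63, V ≈ 6.22 × 63^0.614 ≈ 79.17 kt.
V₂: ΔP = 118, V ≈ 6.22 × 118^0.614 ≈ 116.39 kt.
ΔV over 36 h = 37.22 kt → 24 h equivalent = 37.22 × 24/36 ≈ 24.81 kt.
25 kt < 30 kt ⇒ not rapid intensification.

25 kt, no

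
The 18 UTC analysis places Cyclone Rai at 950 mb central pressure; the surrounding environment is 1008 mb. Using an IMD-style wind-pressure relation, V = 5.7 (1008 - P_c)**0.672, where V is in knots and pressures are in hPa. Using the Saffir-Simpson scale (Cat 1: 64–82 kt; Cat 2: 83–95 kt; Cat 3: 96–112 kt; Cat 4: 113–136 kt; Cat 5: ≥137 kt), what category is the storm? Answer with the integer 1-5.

ΔP = 1008 − 950 = 58 mb.
V ≈ 5.7 × 58^0.672 = 5.7 × 15.31 ≈ 87 kt.
87 kt falls in the Category 2 band.

2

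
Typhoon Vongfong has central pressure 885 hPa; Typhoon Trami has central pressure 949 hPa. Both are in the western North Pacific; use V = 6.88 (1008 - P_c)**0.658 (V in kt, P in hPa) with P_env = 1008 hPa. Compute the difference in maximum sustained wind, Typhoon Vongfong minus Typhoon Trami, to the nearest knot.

Typhoon Vongfong: ΔP = 123; V ≈ 6.88 × 123^0.658 ≈ 163.21 kt.
Typhoon Trami: ΔP = 59; V ≈ 6.88 × 59^0.658 ≈ 100.65 kt.
Difference ≈ 163.21 − 100.65 = 62.56 → 63 kt.

63 kt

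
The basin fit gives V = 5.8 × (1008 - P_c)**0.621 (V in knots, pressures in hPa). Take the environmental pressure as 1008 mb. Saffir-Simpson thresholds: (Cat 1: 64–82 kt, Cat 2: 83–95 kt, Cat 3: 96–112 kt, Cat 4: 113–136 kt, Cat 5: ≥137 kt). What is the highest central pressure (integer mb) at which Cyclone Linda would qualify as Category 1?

960 mb

Category 1 begins at V = 64 kt.
Required ΔP = (64/5.8)^(1/0.621) = 11.034^1.610 ≈ 47.77 mb.
P_c ≤ 1008 − 47.77 = 960.23, so the highest integer P_c is 960 mb.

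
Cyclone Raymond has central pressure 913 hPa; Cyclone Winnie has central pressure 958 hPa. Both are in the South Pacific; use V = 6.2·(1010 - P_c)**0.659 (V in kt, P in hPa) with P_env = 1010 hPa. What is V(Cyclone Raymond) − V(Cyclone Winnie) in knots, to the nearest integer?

Cyclone Raymond: ΔP = 97; V ≈ 6.2 × 97^0.659 ≈ 126.38 kt.
Cyclone Winnie: ΔP = 52; V ≈ 6.2 × 52^0.659 ≈ 83.80 kt.
Difference ≈ 126.38 − 83.80 = 42.58 → 43 kt.

43 kt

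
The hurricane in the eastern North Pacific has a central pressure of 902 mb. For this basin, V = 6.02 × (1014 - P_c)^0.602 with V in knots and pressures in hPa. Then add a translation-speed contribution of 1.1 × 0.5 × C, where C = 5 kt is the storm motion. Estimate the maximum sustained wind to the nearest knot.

106 kt

ΔP = 1014 − 902 = 112 mb.
112^0.602 ≈ 17.125.
V ≈ 6.02 × 17.125 ≈ 103.1 kt.
Translation term: 1.1 × 0.5 × 5 = 2.75 kt.
Corrected V ≈ 105.85 kt → 106 kt.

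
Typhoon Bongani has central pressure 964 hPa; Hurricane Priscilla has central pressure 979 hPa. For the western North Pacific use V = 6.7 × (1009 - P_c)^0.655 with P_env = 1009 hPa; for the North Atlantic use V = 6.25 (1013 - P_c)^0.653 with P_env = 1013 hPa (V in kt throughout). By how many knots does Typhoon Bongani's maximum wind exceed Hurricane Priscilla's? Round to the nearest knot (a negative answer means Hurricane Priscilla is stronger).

Typhoon Bongani: ΔP = 45; V ≈ 6.7 × 45^0.655 ≈ 81.08 kt.
Hurricane Priscilla: ΔP = 34; V ≈ 6.25 × 34^0.653 ≈ 62.51 kt.
Difference ≈ 81.08 − 62.51 = 18.57 → 19 kt.

19 kt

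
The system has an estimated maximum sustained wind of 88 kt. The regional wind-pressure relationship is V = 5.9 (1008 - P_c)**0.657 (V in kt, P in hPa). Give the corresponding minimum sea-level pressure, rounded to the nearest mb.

947 mb

ΔP = (V / 5.9)^(1/0.657) = (88/5.9)^1.522.
88/5.9 = 14.915; 14.915^1.522 ≈ 61.14 mb.
P_c = 1008 − 61.14 = 946.86 ≈ 947 mb.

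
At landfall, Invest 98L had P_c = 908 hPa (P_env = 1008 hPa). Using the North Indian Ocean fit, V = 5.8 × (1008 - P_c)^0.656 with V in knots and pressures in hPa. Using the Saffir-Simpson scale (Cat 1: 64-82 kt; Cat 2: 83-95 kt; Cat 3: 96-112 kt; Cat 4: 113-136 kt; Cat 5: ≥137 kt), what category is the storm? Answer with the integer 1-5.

4

ΔP = 1008 − 908 = 100 hPa.
V ≈ 5.8 × 100^0.656 = 5.8 × 20.51 ≈ 119 kt.
119 kt falls in the Category 4 band.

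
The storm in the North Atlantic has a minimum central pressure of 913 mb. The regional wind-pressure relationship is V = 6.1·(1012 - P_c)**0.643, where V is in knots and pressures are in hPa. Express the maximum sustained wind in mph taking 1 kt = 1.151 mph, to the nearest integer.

135 mph

ΔP = 1012 − 913 = 99 mb.
V ≈ 6.1 × 99^0.643 = 6.1 × 19.195 ≈ 117.091 kt.
117.091 × 1.151 ≈ 134.77 mph → 135 mph.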